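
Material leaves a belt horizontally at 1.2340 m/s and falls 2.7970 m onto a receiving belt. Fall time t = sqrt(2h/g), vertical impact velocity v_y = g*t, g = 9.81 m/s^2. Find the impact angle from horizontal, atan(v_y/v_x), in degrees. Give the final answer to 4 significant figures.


t = sqrt(2*2.7970/9.81) = 0.755139 s
v_y = 9.81 * 0.755139 = 7.40791 m/s
angle = atan(7.40791 / 1.2340) = 80.54 deg


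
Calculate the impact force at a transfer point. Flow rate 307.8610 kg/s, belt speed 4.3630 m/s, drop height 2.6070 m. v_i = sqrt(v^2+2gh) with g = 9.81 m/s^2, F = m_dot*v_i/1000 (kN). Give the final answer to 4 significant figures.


v_i = sqrt(4.3630^2 + 2*9.81*2.6070) = 8.37766 m/s
F = 307.8610 * 8.37766 / 1000
F = 2.579 kN


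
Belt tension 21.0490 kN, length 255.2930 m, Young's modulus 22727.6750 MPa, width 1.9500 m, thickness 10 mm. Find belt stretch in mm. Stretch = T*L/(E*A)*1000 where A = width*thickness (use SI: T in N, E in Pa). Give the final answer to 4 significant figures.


A = 1.9500 * 0.01 = 0.01950 m^2
Stretch = 21.0490*1000 * 255.2930 / (22727.6750e6 * 0.01950) * 1000
Stretch = 12.12 mm


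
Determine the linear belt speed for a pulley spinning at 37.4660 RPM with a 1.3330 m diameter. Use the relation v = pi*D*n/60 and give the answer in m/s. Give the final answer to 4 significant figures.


v = pi * 1.3330 * 37.4660 / 60
v = 2.615 m/s


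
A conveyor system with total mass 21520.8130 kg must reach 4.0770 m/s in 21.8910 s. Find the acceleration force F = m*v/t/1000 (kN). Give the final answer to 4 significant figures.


F = 21520.8130 * 4.0770 / 21.8910 / 1000
F = 4.008 kN


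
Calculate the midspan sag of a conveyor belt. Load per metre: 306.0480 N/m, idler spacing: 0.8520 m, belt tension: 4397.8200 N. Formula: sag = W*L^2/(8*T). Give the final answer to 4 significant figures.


sag = 306.0480 * 0.8520^2 / (8 * 4397.8200)
sag = 0.006315 m


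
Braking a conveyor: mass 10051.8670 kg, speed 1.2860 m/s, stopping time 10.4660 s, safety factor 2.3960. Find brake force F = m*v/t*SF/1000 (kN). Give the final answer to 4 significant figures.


F = 10051.8670 * 1.2860 / 10.4660 * 2.3960 / 1000
F = 2.959 kN


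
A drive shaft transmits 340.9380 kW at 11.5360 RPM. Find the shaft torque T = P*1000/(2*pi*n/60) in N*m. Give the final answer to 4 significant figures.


omega = 2*pi*11.5360/60 = 1.20805 rad/s
T = 340.9380*1000 / 1.20805
T = 282200 N*m


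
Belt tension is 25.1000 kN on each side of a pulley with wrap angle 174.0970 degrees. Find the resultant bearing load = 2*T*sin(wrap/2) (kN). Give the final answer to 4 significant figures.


F = 2 * 25.1000 * sin(174.0970/2 deg)
F = 50.13 kN


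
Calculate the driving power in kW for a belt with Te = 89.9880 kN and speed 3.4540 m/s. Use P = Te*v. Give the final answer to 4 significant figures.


P = Te * v = 89.9880 * 3.4540
P = 310.8 kW


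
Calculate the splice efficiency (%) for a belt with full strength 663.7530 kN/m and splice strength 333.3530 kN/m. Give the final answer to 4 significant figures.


Eff = 333.3530 / 663.7530 * 100
Eff = 50.22 %


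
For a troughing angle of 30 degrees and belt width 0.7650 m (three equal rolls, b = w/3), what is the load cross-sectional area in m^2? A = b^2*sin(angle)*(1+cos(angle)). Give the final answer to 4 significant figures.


b = 0.7650/3 = 0.255 m
A = 0.255^2 * sin(30 deg) * (1 + cos(30 deg))
A = 0.06067 m^2


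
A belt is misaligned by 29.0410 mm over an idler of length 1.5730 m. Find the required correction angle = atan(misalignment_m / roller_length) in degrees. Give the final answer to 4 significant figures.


misalign_m = 29.0410 / 1000 = 0.029041 m
angle = atan(0.029041 / 1.5730)
angle = 1.058 deg


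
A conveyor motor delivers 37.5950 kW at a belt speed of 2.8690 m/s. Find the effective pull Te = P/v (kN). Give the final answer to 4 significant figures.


Te = P / v = 37.5950 / 2.8690
Te = 13.10 kN


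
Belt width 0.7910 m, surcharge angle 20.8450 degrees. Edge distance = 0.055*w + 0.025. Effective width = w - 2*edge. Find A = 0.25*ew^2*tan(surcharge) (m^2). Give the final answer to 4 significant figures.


edge = 0.055*0.7910 + 0.025 = 0.068505 m
ew = 0.7910 - 2*0.068505 = 0.65399 m
A = 0.25 * 0.65399^2 * tan(20.8450 deg)
A = 0.04071 m^2


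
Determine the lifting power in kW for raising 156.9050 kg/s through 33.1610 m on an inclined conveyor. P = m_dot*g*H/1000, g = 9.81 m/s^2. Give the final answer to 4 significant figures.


P = 156.9050 * 9.81 * 33.1610 / 1000
P = 51.04 kW


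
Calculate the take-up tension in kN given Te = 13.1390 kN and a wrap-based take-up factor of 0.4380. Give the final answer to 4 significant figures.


T_tu = 13.1390 * 0.4380
T_tu = 5.755 kN


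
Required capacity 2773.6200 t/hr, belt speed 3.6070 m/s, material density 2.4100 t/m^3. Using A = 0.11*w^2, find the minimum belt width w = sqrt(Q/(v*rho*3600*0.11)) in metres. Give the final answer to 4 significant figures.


A_req = 2773.6200 / (3.6070 * 2.4100 * 3600) = 0.0886301 m^2
w = sqrt(0.0886301 / 0.11)
w = 0.8976 m


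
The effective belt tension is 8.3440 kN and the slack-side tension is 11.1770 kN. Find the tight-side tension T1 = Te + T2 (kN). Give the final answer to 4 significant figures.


T1 = Te + T2 = 8.3440 + 11.1770
T1 = 19.52 kN


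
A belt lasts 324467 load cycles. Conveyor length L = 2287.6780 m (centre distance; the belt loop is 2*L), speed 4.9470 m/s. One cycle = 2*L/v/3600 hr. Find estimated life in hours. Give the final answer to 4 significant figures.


cycle_time = 2 * 2287.6780 / 4.9470 / 3600 = 0.25691 hr
life = 324467 * 0.25691 = 83360 hours


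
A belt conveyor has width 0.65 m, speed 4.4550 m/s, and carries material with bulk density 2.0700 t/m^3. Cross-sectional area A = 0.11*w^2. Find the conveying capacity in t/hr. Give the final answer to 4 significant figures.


A = 0.11 * 0.65^2 = 0.046475 m^2
C = 0.046475 * 4.4550 * 2.0700 * 3600
C = 1543 t/hr


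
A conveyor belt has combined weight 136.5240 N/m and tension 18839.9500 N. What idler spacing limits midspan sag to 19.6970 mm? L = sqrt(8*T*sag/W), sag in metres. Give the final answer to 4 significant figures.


sag = 19.6970/1000 = 0.019697 m
L = sqrt(8 * 18839.9500 * 0.019697 / 136.5240)
L = 4.663 m


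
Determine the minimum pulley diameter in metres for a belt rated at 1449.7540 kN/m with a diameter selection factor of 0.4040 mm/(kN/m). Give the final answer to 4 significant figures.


D = 1449.7540 * 0.4040 / 1000
D = 0.5857 m


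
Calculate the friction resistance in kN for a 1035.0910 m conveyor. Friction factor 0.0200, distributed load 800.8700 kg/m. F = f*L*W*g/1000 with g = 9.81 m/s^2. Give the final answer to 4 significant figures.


F = 0.0200 * 1035.0910 * 800.8700 * 9.81 / 1000
F = 162.6 kN


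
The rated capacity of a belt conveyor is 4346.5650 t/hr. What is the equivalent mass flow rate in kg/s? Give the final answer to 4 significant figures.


m_dot = 4346.5650 * 1000 / 3600
m_dot = 1207 kg/s


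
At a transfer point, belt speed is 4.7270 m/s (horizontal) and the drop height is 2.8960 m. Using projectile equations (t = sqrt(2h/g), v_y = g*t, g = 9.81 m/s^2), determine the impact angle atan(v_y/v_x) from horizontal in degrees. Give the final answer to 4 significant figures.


t = sqrt(2*2.8960/9.81) = 0.768387 s
v_y = 9.81 * 0.768387 = 7.53788 m/s
angle = atan(7.53788 / 4.7270) = 57.91 deg


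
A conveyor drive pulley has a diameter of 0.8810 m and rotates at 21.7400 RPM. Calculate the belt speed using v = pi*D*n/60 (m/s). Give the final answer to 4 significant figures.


v = pi * 0.8810 * 21.7400 / 60
v = 1.003 m/s


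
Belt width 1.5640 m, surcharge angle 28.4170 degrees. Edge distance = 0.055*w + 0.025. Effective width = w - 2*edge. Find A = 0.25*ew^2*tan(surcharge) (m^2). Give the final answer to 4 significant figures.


edge = 0.055*1.5640 + 0.025 = 0.11102 m
ew = 1.5640 - 2*0.11102 = 1.34196 m
A = 0.25 * 1.34196^2 * tan(28.4170 deg)
A = 0.2436 m^2


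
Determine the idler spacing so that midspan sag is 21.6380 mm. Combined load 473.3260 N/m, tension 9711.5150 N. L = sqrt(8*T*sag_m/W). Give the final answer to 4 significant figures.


sag = 21.6380/1000 = 0.021638 m
L = sqrt(8 * 9711.5150 * 0.021638 / 473.3260)
L = 1.885 m


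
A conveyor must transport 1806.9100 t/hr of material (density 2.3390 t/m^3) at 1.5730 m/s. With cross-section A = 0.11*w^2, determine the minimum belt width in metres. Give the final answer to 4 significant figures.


A_req = 1806.9100 / (1.5730 * 2.3390 * 3600) = 0.136419 m^2
w = sqrt(0.136419 / 0.11)
w = 1.114 m


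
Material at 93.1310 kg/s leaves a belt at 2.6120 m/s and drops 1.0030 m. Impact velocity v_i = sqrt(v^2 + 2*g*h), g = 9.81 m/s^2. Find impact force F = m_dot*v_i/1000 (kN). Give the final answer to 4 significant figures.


v_i = sqrt(2.6120^2 + 2*9.81*1.0030) = 5.14795 m/s
F = 93.1310 * 5.14795 / 1000
F = 0.4794 kN


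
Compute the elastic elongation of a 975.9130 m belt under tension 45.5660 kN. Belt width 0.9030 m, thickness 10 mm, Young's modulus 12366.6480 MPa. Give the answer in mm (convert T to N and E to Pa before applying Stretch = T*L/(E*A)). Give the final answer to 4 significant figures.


A = 0.9030 * 0.01 = 0.00903 m^2
Stretch = 45.5660*1000 * 975.9130 / (12366.6480e6 * 0.00903) * 1000
Stretch = 398.2 mm


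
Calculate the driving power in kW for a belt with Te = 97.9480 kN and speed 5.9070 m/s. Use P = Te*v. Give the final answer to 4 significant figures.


P = Te * v = 97.9480 * 5.9070
P = 578.6 kW


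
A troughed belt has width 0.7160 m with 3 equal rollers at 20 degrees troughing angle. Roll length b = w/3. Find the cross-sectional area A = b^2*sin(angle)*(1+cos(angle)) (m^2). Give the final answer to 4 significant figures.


b = 0.7160/3 = 0.238667 m
A = 0.238667^2 * sin(20 deg) * (1 + cos(20 deg))
A = 0.03779 m^2


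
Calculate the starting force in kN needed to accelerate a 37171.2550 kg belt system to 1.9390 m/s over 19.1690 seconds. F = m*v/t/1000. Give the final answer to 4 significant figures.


F = 37171.2550 * 1.9390 / 19.1690 / 1000
F = 3.760 kN


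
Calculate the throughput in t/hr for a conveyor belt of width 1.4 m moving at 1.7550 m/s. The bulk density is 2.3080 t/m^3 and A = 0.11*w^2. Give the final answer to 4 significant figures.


A = 0.11 * 1.4^2 = 0.2156 m^2
C = 0.2156 * 1.7550 * 2.3080 * 3600
C = 3144 t/hr


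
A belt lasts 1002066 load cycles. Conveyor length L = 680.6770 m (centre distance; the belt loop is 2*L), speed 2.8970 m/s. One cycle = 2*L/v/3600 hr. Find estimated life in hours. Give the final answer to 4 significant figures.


cycle_time = 2 * 680.6770 / 2.8970 / 3600 = 0.130533 hr
life = 1002066 * 0.130533 = 130800 hours


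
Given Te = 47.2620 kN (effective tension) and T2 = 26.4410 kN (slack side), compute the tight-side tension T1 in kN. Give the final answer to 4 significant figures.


T1 = Te + T2 = 47.2620 + 26.4410
T1 = 73.70 kN


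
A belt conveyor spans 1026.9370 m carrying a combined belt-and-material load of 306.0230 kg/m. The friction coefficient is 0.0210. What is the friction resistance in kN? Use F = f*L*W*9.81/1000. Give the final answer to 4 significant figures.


F = 0.0210 * 1026.9370 * 306.0230 * 9.81 / 1000
F = 64.74 kN


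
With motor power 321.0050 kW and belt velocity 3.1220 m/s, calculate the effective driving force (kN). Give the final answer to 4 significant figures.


Te = P / v = 321.0050 / 3.1220
Te = 102.8 kN


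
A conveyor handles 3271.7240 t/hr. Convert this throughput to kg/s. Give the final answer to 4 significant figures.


m_dot = 3271.7240 * 1000 / 3600
m_dot = 908.8 kg/s


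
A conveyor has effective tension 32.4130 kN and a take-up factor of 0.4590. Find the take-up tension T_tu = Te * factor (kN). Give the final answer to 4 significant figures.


T_tu = 32.4130 * 0.4590
T_tu = 14.88 kN


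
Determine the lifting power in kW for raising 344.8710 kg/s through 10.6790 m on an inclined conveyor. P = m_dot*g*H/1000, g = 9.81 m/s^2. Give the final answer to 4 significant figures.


P = 344.8710 * 9.81 * 10.6790 / 1000
P = 36.13 kW


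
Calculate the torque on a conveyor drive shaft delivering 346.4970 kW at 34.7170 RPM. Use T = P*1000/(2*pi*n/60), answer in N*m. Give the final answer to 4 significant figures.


omega = 2*pi*34.7170/60 = 3.63556 rad/s
T = 346.4970*1000 / 3.63556
T = 95310 N*m


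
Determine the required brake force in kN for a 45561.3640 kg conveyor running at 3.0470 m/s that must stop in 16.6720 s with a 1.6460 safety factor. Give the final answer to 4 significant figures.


F = 45561.3640 * 3.0470 / 16.6720 * 1.6460 / 1000
F = 13.71 kN


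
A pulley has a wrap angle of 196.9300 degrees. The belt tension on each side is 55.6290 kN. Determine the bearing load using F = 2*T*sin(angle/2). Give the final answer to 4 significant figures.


F = 2 * 55.6290 * sin(196.9300/2 deg)
F = 110.0 kN


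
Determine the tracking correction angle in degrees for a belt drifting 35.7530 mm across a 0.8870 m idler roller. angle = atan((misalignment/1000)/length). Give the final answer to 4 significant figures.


misalign_m = 35.7530 / 1000 = 0.035753 m
angle = atan(0.035753 / 0.8870)
angle = 2.308 deg


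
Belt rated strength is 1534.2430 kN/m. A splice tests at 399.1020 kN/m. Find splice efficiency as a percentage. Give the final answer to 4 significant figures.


Eff = 399.1020 / 1534.2430 * 100
Eff = 26.01 %


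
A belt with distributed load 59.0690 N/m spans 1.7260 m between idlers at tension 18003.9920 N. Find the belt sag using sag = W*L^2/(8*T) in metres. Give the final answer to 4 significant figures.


sag = 59.0690 * 1.7260^2 / (8 * 18003.9920)
sag = 0.001222 m


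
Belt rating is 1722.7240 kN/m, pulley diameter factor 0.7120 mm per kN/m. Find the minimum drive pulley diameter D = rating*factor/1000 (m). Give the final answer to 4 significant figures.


D = 1722.7240 * 0.7120 / 1000
D = 1.227 m


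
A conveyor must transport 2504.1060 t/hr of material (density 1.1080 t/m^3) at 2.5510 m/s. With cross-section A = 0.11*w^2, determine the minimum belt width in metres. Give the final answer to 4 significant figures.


A_req = 2504.1060 / (2.5510 * 1.1080 * 3600) = 0.246093 m^2
w = sqrt(0.246093 / 0.11)
w = 1.496 m


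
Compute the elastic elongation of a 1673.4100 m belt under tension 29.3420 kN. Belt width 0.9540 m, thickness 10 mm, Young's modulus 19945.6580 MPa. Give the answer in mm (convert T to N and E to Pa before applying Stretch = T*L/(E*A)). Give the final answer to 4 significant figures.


A = 0.9540 * 0.01 = 0.00954 m^2
Stretch = 29.3420*1000 * 1673.4100 / (19945.6580e6 * 0.00954) * 1000
Stretch = 258.0 mm


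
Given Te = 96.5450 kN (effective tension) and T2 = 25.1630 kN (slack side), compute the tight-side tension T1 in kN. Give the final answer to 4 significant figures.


T1 = Te + T2 = 96.5450 + 25.1630
T1 = 121.7 kN


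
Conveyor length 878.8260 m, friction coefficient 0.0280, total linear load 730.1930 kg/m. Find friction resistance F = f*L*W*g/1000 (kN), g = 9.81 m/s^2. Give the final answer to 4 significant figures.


F = 0.0280 * 878.8260 * 730.1930 * 9.81 / 1000
F = 176.3 kN


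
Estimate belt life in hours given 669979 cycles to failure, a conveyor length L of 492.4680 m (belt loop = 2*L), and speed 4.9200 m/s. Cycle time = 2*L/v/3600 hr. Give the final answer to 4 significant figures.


cycle_time = 2 * 492.4680 / 4.9200 / 3600 = 0.0556084 hr
life = 669979 * 0.0556084 = 37260 hours


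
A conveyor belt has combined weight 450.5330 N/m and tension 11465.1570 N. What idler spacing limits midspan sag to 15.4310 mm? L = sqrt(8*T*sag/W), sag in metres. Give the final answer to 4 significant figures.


sag = 15.4310/1000 = 0.015431 m
L = sqrt(8 * 11465.1570 * 0.015431 / 450.5330)
L = 1.772 m


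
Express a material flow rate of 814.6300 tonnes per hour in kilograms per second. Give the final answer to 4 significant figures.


m_dot = 814.6300 * 1000 / 3600
m_dot = 226.3 kg/s


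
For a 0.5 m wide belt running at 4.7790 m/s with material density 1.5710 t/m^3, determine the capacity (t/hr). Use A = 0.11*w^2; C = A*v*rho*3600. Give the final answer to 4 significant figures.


A = 0.11 * 0.5^2 = 0.0275 m^2
C = 0.0275 * 4.7790 * 1.5710 * 3600
C = 743.3 t/hr


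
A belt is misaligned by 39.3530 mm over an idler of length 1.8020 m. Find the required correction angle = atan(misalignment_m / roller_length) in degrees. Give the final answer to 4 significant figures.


misalign_m = 39.3530 / 1000 = 0.039353 m
angle = atan(0.039353 / 1.8020)
angle = 1.251 deg


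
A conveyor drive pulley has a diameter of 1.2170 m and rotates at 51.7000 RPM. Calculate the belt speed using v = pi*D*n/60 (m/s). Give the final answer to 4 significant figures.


v = pi * 1.2170 * 51.7000 / 60
v = 3.294 m/s


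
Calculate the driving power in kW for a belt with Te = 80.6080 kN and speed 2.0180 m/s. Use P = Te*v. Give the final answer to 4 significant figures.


P = Te * v = 80.6080 * 2.0180
P = 162.7 kW


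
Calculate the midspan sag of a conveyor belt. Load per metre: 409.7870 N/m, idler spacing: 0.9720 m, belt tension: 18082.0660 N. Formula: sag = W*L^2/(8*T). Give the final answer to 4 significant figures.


sag = 409.7870 * 0.9720^2 / (8 * 18082.0660)
sag = 0.002676 m


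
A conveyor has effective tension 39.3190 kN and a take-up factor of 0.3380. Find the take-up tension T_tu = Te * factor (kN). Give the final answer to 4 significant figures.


T_tu = 39.3190 * 0.3380
T_tu = 13.29 kN


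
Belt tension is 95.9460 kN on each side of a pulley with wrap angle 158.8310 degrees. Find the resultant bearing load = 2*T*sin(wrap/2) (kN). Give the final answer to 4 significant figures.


F = 2 * 95.9460 * sin(158.8310/2 deg)
F = 188.6 kN


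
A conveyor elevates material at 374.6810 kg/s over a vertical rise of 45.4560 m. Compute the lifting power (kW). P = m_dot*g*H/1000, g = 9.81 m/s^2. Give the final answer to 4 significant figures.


P = 374.6810 * 9.81 * 45.4560 / 1000
P = 167.1 kW


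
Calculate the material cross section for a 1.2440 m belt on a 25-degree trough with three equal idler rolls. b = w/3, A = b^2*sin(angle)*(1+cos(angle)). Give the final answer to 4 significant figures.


b = 1.2440/3 = 0.414667 m
A = 0.414667^2 * sin(25 deg) * (1 + cos(25 deg))
A = 0.1385 m^2


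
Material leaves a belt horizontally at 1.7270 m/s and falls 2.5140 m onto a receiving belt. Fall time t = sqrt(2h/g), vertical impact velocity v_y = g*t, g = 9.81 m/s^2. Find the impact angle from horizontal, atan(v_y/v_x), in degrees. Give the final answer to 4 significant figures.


t = sqrt(2*2.5140/9.81) = 0.715918 s
v_y = 9.81 * 0.715918 = 7.02316 m/s
angle = atan(7.02316 / 1.7270) = 76.19 deg


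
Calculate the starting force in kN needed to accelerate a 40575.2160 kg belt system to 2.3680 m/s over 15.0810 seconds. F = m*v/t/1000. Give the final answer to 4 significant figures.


F = 40575.2160 * 2.3680 / 15.0810 / 1000
F = 6.371 kN


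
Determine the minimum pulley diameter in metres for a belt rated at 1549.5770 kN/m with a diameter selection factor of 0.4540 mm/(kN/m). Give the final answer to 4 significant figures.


D = 1549.5770 * 0.4540 / 1000
D = 0.7035 m


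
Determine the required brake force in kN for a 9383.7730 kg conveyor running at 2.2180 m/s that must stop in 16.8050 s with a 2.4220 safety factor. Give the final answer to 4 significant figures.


F = 9383.7730 * 2.2180 / 16.8050 * 2.4220 / 1000
F = 3.000 kN


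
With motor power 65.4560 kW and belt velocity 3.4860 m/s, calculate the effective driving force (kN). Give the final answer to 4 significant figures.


Te = P / v = 65.4560 / 3.4860
Te = 18.78 kN


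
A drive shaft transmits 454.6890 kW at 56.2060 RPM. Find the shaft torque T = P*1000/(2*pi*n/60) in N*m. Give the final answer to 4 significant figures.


omega = 2*pi*56.2060/60 = 5.88588 rad/s
T = 454.6890*1000 / 5.88588
T = 77250 N*m


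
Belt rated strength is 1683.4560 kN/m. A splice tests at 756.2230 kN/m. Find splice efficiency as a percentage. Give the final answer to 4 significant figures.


Eff = 756.2230 / 1683.4560 * 100
Eff = 44.92 %


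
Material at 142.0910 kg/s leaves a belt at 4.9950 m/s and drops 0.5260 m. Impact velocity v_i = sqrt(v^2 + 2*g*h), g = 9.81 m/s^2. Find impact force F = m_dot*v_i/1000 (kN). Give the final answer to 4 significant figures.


v_i = sqrt(4.9950^2 + 2*9.81*0.5260) = 5.93887 m/s
F = 142.0910 * 5.93887 / 1000
F = 0.8439 kN


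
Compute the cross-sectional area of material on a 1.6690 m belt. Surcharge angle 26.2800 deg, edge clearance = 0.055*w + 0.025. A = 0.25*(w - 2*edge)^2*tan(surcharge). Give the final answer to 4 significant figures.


edge = 0.055*1.6690 + 0.025 = 0.116795 m
ew = 1.6690 - 2*0.116795 = 1.43541 m
A = 0.25 * 1.43541^2 * tan(26.2800 deg)
A = 0.2544 m^2


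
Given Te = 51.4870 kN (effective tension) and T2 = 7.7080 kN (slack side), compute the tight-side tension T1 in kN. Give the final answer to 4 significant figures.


T1 = Te + T2 = 51.4870 + 7.7080
T1 = 59.20 kN


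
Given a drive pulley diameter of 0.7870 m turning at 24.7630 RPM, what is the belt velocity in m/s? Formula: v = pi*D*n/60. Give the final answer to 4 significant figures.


v = pi * 0.7870 * 24.7630 / 60
v = 1.020 m/s


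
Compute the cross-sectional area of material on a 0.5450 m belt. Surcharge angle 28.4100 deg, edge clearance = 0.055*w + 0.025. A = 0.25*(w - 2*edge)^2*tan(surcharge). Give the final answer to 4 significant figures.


edge = 0.055*0.5450 + 0.025 = 0.054975 m
ew = 0.5450 - 2*0.054975 = 0.43505 m
A = 0.25 * 0.43505^2 * tan(28.4100 deg)
A = 0.02559 m^2


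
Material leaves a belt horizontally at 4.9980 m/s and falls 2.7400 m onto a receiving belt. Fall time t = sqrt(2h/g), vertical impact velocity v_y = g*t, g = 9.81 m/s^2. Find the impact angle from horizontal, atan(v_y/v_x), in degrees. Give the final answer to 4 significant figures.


t = sqrt(2*2.7400/9.81) = 0.747405 s
v_y = 9.81 * 0.747405 = 7.33204 m/s
angle = atan(7.33204 / 4.9980) = 55.72 deg


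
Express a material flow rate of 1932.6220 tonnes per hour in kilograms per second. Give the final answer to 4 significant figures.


m_dot = 1932.6220 * 1000 / 3600
m_dot = 536.8 kg/s


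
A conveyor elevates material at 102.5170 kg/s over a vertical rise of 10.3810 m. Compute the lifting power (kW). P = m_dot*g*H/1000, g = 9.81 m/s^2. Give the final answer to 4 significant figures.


P = 102.5170 * 9.81 * 10.3810 / 1000
P = 10.44 kW


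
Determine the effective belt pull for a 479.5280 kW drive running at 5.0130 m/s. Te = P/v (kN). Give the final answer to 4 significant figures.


Te = P / v = 479.5280 / 5.0130
Te = 95.66 kN


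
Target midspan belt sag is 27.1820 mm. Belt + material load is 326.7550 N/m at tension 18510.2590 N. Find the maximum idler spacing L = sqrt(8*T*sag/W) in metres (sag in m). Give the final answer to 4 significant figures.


sag = 27.1820/1000 = 0.027182 m
L = sqrt(8 * 18510.2590 * 0.027182 / 326.7550)
L = 3.510 m


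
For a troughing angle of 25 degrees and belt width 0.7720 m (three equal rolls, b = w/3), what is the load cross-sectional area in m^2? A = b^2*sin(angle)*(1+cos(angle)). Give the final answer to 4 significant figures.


b = 0.7720/3 = 0.257333 m
A = 0.257333^2 * sin(25 deg) * (1 + cos(25 deg))
A = 0.05335 m^2


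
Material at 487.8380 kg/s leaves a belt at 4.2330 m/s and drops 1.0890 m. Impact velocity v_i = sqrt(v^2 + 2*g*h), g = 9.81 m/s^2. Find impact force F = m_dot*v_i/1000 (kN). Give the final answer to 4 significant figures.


v_i = sqrt(4.2330^2 + 2*9.81*1.0890) = 6.26773 m/s
F = 487.8380 * 6.26773 / 1000
F = 3.058 kN


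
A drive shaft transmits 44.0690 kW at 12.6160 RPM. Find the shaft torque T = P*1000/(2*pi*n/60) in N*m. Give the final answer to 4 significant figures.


omega = 2*pi*12.6160/60 = 1.32114 rad/s
T = 44.0690*1000 / 1.32114
T = 33360 N*m


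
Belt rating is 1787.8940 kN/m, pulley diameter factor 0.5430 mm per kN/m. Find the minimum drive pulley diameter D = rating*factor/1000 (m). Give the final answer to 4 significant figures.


D = 1787.8940 * 0.5430 / 1000
D = 0.9708 m


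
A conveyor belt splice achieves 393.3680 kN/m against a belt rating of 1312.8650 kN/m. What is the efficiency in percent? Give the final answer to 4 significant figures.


Eff = 393.3680 / 1312.8650 * 100
Eff = 29.96 %


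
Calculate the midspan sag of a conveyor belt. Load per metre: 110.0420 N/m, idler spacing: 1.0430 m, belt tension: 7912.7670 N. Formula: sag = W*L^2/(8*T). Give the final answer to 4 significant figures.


sag = 110.0420 * 1.0430^2 / (8 * 7912.7670)
sag = 0.001891 m


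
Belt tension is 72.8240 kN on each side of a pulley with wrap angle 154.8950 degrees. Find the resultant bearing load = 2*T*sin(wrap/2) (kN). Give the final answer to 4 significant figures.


F = 2 * 72.8240 * sin(154.8950/2 deg)
F = 142.2 kN


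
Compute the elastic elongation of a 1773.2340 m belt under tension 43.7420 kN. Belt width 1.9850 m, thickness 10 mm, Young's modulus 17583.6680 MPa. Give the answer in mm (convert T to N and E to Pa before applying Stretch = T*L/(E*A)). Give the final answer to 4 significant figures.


A = 1.9850 * 0.01 = 0.01985 m^2
Stretch = 43.7420*1000 * 1773.2340 / (17583.6680e6 * 0.01985) * 1000
Stretch = 222.2 mm


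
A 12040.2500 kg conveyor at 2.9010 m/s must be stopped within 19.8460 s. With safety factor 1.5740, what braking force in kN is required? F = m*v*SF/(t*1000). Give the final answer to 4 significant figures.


F = 12040.2500 * 2.9010 / 19.8460 * 1.5740 / 1000
F = 2.770 kN


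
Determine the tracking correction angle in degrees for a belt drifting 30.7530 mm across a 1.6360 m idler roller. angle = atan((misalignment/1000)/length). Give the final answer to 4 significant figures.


misalign_m = 30.7530 / 1000 = 0.030753 m
angle = atan(0.030753 / 1.6360)
angle = 1.077 deg


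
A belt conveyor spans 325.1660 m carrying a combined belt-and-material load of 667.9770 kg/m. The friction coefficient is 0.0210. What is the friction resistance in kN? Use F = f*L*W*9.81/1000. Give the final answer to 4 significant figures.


F = 0.0210 * 325.1660 * 667.9770 * 9.81 / 1000
F = 44.75 kN


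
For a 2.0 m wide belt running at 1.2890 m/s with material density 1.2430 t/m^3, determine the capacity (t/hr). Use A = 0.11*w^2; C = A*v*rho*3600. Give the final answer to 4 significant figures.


A = 0.11 * 2.0^2 = 0.44 m^2
C = 0.44 * 1.2890 * 1.2430 * 3600
C = 2538 t/hr


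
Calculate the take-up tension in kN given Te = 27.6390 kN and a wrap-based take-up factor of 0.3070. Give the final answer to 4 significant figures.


T_tu = 27.6390 * 0.3070
T_tu = 8.485 kN


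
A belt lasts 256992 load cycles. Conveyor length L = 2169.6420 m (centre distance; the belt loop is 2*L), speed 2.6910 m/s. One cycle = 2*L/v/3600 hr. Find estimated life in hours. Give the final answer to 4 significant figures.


cycle_time = 2 * 2169.6420 / 2.6910 / 3600 = 0.447921 hr
life = 256992 * 0.447921 = 115100 hours


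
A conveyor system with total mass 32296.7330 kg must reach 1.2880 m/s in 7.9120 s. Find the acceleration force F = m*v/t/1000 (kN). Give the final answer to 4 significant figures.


F = 32296.7330 * 1.2880 / 7.9120 / 1000
F = 5.258 kN


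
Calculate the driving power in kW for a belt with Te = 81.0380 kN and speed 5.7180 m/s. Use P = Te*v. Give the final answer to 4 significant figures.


P = Te * v = 81.0380 * 5.7180
P = 463.4 kW


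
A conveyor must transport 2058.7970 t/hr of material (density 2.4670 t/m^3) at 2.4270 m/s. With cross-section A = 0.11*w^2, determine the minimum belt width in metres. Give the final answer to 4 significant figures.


A_req = 2058.7970 / (2.4270 * 2.4670 * 3600) = 0.0955151 m^2
w = sqrt(0.0955151 / 0.11)
w = 0.9318 m


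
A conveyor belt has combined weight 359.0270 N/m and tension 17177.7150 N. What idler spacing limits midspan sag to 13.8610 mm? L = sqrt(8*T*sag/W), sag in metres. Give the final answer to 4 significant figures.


sag = 13.8610/1000 = 0.013861 m
L = sqrt(8 * 17177.7150 * 0.013861 / 359.0270)
L = 2.303 m


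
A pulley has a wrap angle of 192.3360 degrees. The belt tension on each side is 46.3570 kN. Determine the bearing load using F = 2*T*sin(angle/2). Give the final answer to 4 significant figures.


F = 2 * 46.3570 * sin(192.3360/2 deg)
F = 92.18 kN


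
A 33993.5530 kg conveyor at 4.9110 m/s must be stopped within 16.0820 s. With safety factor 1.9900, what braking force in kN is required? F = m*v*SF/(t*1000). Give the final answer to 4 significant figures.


F = 33993.5530 * 4.9110 / 16.0820 * 1.9900 / 1000
F = 20.66 kN


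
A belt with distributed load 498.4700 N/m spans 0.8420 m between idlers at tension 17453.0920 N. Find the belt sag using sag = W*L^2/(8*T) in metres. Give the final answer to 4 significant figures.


sag = 498.4700 * 0.8420^2 / (8 * 17453.0920)
sag = 0.002531 m


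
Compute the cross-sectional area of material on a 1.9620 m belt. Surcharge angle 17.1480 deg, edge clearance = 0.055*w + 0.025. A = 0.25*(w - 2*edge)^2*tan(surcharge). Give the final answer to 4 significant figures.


edge = 0.055*1.9620 + 0.025 = 0.13291 m
ew = 1.9620 - 2*0.13291 = 1.69618 m
A = 0.25 * 1.69618^2 * tan(17.1480 deg)
A = 0.2219 m^2


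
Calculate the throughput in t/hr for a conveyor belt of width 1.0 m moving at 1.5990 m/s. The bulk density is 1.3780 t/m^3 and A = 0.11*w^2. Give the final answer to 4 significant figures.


A = 0.11 * 1.0^2 = 0.11 m^2
C = 0.11 * 1.5990 * 1.3780 * 3600
C = 872.6 t/hr


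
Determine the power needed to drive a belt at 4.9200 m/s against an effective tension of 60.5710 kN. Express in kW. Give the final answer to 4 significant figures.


P = Te * v = 60.5710 * 4.9200
P = 298.0 kW


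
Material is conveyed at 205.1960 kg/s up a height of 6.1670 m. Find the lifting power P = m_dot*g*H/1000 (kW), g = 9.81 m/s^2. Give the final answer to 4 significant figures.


P = 205.1960 * 9.81 * 6.1670 / 1000
P = 12.41 kW


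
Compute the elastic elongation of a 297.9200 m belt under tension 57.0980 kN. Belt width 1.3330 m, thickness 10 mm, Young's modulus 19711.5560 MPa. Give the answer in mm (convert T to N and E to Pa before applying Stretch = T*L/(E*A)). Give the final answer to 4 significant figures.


A = 1.3330 * 0.01 = 0.01333 m^2
Stretch = 57.0980*1000 * 297.9200 / (19711.5560e6 * 0.01333) * 1000
Stretch = 64.74 mm


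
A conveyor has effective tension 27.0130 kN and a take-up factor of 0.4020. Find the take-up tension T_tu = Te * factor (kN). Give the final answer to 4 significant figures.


T_tu = 27.0130 * 0.4020
T_tu = 10.86 kN


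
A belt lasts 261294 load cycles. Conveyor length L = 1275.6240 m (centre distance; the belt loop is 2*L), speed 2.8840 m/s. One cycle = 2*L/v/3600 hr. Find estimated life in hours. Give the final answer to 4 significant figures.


cycle_time = 2 * 1275.6240 / 2.8840 / 3600 = 0.245728 hr
life = 261294 * 0.245728 = 64210 hours


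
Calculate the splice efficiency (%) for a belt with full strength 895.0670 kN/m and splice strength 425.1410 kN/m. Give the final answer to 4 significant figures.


Eff = 425.1410 / 895.0670 * 100
Eff = 47.50 %


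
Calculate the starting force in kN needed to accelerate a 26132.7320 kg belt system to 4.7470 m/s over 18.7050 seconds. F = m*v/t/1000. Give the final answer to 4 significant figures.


F = 26132.7320 * 4.7470 / 18.7050 / 1000
F = 6.632 kN


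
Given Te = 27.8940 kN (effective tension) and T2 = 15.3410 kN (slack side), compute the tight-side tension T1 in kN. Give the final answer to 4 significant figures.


T1 = Te + T2 = 27.8940 + 15.3410
T1 = 43.23 kN


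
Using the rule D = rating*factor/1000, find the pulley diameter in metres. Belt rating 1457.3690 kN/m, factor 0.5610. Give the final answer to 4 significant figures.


D = 1457.3690 * 0.5610 / 1000
D = 0.8176 m


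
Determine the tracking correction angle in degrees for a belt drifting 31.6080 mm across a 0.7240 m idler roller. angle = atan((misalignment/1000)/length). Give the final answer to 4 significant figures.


misalign_m = 31.6080 / 1000 = 0.031608 m
angle = atan(0.031608 / 0.7240)
angle = 2.500 deg


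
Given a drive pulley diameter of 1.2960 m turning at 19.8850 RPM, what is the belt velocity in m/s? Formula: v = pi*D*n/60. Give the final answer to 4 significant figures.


v = pi * 1.2960 * 19.8850 / 60
v = 1.349 m/s


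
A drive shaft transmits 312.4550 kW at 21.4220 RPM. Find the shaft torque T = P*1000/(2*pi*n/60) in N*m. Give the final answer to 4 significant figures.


omega = 2*pi*21.4220/60 = 2.24331 rad/s
T = 312.4550*1000 / 2.24331
T = 139300 N*m


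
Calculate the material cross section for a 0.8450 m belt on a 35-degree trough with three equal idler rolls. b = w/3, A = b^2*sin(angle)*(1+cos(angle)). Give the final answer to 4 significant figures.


b = 0.8450/3 = 0.281667 m
A = 0.281667^2 * sin(35 deg) * (1 + cos(35 deg))
A = 0.08278 m^2


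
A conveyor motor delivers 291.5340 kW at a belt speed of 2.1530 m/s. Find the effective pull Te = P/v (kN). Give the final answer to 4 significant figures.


Te = P / v = 291.5340 / 2.1530
Te = 135.4 kN


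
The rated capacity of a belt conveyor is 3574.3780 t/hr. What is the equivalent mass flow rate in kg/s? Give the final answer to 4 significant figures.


m_dot = 3574.3780 * 1000 / 3600
m_dot = 992.9 kg/s


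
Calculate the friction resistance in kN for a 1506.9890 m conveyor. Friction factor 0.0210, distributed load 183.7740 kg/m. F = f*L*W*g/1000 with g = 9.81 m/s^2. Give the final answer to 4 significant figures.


F = 0.0210 * 1506.9890 * 183.7740 * 9.81 / 1000
F = 57.05 kN


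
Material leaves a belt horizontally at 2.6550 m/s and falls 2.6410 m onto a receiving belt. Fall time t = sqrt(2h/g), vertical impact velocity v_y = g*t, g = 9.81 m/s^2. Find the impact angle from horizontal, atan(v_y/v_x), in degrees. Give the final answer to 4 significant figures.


t = sqrt(2*2.6410/9.81) = 0.733778 s
v_y = 9.81 * 0.733778 = 7.19836 m/s
angle = atan(7.19836 / 2.6550) = 69.75 deg


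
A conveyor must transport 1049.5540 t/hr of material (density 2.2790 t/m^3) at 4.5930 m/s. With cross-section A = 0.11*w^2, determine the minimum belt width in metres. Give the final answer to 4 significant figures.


A_req = 1049.5540 / (4.5930 * 2.2790 * 3600) = 0.0278523 m^2
w = sqrt(0.0278523 / 0.11)
w = 0.5032 m


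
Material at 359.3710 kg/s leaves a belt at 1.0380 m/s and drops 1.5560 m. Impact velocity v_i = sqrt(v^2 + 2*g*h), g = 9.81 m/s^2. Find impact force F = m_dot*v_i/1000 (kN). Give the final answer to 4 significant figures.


v_i = sqrt(1.0380^2 + 2*9.81*1.5560) = 5.62194 m/s
F = 359.3710 * 5.62194 / 1000
F = 2.020 kN


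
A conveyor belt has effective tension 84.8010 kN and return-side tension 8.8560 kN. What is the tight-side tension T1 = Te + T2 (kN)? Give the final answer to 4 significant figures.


T1 = Te + T2 = 84.8010 + 8.8560
T1 = 93.66 kN


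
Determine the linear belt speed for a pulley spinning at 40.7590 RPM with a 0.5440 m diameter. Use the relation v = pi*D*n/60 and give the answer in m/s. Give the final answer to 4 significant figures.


v = pi * 0.5440 * 40.7590 / 60
v = 1.161 m/s


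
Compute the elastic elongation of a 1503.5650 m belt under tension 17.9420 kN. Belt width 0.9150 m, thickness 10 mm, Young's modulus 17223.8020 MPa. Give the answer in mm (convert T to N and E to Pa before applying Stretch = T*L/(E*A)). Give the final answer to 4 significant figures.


A = 0.9150 * 0.01 = 0.00915 m^2
Stretch = 17.9420*1000 * 1503.5650 / (17223.8020e6 * 0.00915) * 1000
Stretch = 171.2 mm


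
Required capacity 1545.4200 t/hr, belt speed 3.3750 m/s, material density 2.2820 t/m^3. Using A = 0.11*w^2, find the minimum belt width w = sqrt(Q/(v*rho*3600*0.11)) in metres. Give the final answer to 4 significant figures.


A_req = 1545.4200 / (3.3750 * 2.2820 * 3600) = 0.0557384 m^2
w = sqrt(0.0557384 / 0.11)
w = 0.7118 m


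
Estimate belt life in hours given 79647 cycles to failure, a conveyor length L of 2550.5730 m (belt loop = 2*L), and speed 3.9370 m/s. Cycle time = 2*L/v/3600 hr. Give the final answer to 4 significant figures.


cycle_time = 2 * 2550.5730 / 3.9370 / 3600 = 0.359915 hr
life = 79647 * 0.359915 = 28670 hours


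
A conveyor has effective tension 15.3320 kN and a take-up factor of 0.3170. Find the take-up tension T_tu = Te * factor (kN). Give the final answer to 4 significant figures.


T_tu = 15.3320 * 0.3170
T_tu = 4.860 kN


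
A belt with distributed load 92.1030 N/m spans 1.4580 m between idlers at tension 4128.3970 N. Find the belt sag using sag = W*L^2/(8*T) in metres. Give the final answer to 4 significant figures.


sag = 92.1030 * 1.4580^2 / (8 * 4128.3970)
sag = 0.005928 m


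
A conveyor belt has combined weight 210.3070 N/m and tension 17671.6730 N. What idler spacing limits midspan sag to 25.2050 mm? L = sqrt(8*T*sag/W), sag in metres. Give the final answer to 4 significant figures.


sag = 25.2050/1000 = 0.025205 m
L = sqrt(8 * 17671.6730 * 0.025205 / 210.3070)
L = 4.116 m


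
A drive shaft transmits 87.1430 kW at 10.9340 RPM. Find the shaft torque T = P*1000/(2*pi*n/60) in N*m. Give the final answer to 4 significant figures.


omega = 2*pi*10.9340/60 = 1.14501 rad/s
T = 87.1430*1000 / 1.14501
T = 76110 N*m


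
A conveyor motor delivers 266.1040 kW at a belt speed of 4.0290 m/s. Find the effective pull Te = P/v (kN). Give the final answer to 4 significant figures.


Te = P / v = 266.1040 / 4.0290
Te = 66.05 kN


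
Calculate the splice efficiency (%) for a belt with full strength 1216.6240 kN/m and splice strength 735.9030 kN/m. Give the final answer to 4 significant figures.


Eff = 735.9030 / 1216.6240 * 100
Eff = 60.49 %


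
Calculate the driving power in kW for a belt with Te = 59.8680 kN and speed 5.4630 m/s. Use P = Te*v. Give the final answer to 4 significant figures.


P = Te * v = 59.8680 * 5.4630
P = 327.1 kW


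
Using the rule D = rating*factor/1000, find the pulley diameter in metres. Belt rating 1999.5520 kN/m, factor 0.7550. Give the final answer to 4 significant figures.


D = 1999.5520 * 0.7550 / 1000
D = 1.510 m


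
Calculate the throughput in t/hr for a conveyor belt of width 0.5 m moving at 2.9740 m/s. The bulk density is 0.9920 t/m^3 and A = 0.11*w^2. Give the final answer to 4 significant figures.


A = 0.11 * 0.5^2 = 0.0275 m^2
C = 0.0275 * 2.9740 * 0.9920 * 3600
C = 292.1 t/hr


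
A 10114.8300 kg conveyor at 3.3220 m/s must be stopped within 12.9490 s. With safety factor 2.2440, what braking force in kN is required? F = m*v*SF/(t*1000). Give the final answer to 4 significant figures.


F = 10114.8300 * 3.3220 / 12.9490 * 2.2440 / 1000
F = 5.823 kN


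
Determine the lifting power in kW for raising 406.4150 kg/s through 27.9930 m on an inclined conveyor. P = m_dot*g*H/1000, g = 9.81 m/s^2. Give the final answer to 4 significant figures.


P = 406.4150 * 9.81 * 27.9930 / 1000
P = 111.6 kW


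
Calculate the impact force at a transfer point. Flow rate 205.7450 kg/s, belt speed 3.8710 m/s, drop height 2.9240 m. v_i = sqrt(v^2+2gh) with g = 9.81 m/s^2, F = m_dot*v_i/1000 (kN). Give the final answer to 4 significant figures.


v_i = sqrt(3.8710^2 + 2*9.81*2.9240) = 8.50609 m/s
F = 205.7450 * 8.50609 / 1000
F = 1.750 kN


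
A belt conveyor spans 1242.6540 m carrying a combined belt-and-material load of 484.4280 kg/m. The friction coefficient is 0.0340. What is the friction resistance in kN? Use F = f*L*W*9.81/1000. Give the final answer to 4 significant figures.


F = 0.0340 * 1242.6540 * 484.4280 * 9.81 / 1000
F = 200.8 kN
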